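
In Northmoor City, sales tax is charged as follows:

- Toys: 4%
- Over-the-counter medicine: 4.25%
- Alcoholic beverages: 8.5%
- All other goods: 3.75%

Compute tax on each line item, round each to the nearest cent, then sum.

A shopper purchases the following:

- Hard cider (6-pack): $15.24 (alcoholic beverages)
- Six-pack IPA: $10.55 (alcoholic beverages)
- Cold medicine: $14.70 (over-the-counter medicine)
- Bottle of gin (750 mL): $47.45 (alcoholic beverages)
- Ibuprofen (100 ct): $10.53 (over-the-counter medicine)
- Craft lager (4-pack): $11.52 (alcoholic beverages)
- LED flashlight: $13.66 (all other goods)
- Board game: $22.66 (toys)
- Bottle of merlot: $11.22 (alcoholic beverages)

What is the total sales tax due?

Hard cider (6-pack) $15.24: alcoholic beverages → 8.5% → $1.30
Six-pack IPA $10.55: alcoholic beverages → 8.5% → $0.90
Cold medicine $14.70: over-the-counter medicine → 4.25% → $0.62
Bottle of gin (750 mL) $47.45: alcoholic beverages → 8.5% → $4.03
Ibuprofen (100 ct) $10.53: over-the-counter medicine → 4.25% → $0.45
Craft lager (4-pack) $11.52: alcoholic beverages → 8.5% → $0.98
LED flashlight $13.66: all other goods → 3.75% → $0.51
Board game $22.66: toys → 4% → $0.91
Bottle of merlot $11.22: alcoholic beverages → 8.5% → $0.95
Total tax = $1.30 + $0.90 + $0.62 + $4.03 + $0.45 + $0.98 + $0.51 + $0.91 + $0.95 = $10.65

$10.65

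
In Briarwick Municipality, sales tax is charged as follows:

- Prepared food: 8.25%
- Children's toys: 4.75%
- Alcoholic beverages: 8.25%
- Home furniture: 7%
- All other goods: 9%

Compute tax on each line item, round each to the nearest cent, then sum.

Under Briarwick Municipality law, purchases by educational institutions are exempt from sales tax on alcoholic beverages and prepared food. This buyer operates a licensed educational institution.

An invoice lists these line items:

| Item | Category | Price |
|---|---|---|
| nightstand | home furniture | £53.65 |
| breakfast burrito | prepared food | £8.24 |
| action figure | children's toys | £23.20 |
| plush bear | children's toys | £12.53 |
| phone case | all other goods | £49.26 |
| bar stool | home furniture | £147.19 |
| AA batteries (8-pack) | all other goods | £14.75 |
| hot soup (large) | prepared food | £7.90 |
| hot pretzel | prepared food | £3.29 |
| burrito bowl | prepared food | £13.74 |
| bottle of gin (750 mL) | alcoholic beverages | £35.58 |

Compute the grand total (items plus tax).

£390.85

Nightstand £53.65: home furniture → 7% → £3.76
Breakfast burrito £8.24: prepared food, buyer-exempt → 0% → £0.00
Action figure £23.20: children's toys → 4.75% → £1.10
Plush bear £12.53: children's toys → 4.75% → £0.60
Phone case £49.26: all other goods → 9% → £4.43
Bar stool £147.19: home furniture → 7% → £10.30
AA batteries (8-pack) £14.75: all other goods → 9% → £1.33
Hot soup (large) £7.90: prepared food, buyer-exempt → 0% → £0.00
Hot pretzel £3.29: prepared food, buyer-exempt → 0% → £0.00
Burrito bowl £13.74: prepared food, buyer-exempt → 0% → £0.00
Bottle of gin (750 mL) £35.58: alcoholic beverages, buyer-exempt → 0% → £0.00
Subtotal = £369.33; tax = £21.52; total due = £390.85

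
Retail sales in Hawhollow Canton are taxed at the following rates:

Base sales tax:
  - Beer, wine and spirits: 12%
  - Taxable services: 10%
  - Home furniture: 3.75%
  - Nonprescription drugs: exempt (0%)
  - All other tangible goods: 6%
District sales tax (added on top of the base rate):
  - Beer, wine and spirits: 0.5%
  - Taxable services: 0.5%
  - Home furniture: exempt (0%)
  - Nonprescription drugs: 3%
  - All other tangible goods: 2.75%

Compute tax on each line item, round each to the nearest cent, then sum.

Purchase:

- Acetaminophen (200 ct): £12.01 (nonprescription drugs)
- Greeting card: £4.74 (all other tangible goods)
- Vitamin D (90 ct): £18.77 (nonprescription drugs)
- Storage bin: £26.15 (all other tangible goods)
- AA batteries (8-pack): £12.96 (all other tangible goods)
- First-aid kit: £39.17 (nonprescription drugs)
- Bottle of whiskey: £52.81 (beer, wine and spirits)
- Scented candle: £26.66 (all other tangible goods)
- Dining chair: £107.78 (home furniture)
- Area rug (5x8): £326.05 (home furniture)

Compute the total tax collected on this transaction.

Acetaminophen (200 ct) £12.01: nonprescription drugs → 0% + 3% district = 3% → £0.36
Greeting card £4.74: all other tangible goods → 6% + 2.75% district = 8.75% → £0.41
Vitamin D (90 ct) £18.77: nonprescription drugs → 0% + 3% district = 3% → £0.56
Storage bin £26.15: all other tangible goods → 6% + 2.75% district = 8.75% → £2.29
AA batteries (8-pack) £12.96: all other tangible goods → 6% + 2.75% district = 8.75% → £1.13
First-aid kit £39.17: nonprescription drugs → 0% + 3% district = 3% → £1.18
Bottle of whiskey £52.81: beer, wine and spirits → 12% + 0.5% district = 12.5% → £6.60
Scented candle £26.66: all other tangible goods → 6% + 2.75% district = 8.75% → £2.33
Dining chair £107.78: home furniture → 3.75% + 0% district = 3.75% → £4.04
Area rug (5x8) £326.05: home furniture → 3.75% + 0% district = 3.75% → £12.23
Total tax = £0.36 + £0.41 + £0.56 + £2.29 + £1.13 + £1.18 + £6.60 + £2.33 + £4.04 + £12.23 = £31.13

£31.13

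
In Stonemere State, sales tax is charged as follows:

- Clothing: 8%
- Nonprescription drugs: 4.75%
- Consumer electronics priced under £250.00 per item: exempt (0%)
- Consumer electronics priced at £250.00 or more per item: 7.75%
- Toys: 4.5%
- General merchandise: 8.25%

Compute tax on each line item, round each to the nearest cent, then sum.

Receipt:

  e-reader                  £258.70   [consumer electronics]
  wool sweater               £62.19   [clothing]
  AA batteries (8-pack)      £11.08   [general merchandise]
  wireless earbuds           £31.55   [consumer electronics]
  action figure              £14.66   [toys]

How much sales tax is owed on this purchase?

E-reader £258.70: consumer electronics, £250.00 or more → 7.75% → £20.05
Wool sweater £62.19: clothing → 8% → £4.98
AA batteries (8-pack) £11.08: general merchandise → 8.25% → £0.91
Wireless earbuds £31.55: consumer electronics, under £250.00 → 0% → £0.00
Action figure £14.66: toys → 4.5% → £0.66
Total tax = £20.05 + £4.98 + £0.91 + £0.66 = £26.60

£26.60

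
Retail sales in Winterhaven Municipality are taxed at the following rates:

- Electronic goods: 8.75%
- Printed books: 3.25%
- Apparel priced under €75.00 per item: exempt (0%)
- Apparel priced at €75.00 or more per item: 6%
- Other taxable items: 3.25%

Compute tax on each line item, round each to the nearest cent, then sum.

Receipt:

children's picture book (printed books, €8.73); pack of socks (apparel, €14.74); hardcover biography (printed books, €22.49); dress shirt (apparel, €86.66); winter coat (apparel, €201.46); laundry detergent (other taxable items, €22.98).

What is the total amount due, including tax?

Children's picture book €8.73: printed books → 3.25% → €0.28
Pack of socks €14.74: apparel, under €75.00 → 0% → €0.00
Hardcover biography €22.49: printed books → 3.25% → €0.73
Dress shirt €86.66: apparel, €75.00 or more → 6% → €5.20
Winter coat €201.46: apparel, €75.00 or more → 6% → €12.09
Laundry detergent €22.98: other taxable items → 3.25% → €0.75
Subtotal = €357.06; tax = €19.05; total due = €376.11

€376.11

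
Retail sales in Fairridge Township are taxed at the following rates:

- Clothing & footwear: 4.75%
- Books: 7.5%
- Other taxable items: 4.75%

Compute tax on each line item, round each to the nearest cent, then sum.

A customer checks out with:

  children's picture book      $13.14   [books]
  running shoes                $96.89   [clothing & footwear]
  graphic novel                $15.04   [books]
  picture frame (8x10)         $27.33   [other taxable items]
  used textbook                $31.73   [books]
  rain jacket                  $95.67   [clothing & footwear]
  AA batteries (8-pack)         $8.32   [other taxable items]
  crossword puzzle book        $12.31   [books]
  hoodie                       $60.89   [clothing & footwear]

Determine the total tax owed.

Children's picture book $13.14: books → 7.5% → $0.99
Running shoes $96.89: clothing & footwear → 4.75% → $4.60
Graphic novel $15.04: books → 7.5% → $1.13
Picture frame (8x10) $27.33: other taxable items → 4.75% → $1.30
Used textbook $31.73: books → 7.5% → $2.38
Rain jacket $95.67: clothing & footwear → 4.75% → $4.54
AA batteries (8-pack) $8.32: other taxable items → 4.75% → $0.40
Crossword puzzle book $12.31: books → 7.5% → $0.92
Hoodie $60.89: clothing & footwear → 4.75% → $2.89
Total tax = $0.99 + $4.60 + $1.13 + $1.30 + $2.38 + $4.54 + $0.40 + $0.92 + $2.89 = $19.15

$19.15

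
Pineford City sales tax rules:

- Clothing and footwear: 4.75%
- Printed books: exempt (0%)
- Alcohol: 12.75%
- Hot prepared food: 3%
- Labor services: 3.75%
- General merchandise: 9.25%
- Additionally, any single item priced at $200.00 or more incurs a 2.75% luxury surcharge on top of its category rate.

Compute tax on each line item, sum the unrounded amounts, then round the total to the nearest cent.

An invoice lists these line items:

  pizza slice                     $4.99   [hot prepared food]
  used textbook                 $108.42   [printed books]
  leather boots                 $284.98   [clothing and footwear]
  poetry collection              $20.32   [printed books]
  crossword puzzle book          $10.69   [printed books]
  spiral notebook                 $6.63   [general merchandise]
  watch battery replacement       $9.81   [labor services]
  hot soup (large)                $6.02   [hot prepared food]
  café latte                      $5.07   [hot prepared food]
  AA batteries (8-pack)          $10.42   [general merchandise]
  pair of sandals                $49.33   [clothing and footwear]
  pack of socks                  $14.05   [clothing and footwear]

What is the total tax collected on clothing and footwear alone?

Leather boots $284.98: clothing and footwear → 4.75% + 2.75% surcharge = 7.5% → $21.3735
Pair of sandals $49.33: clothing and footwear → 4.75% → $2.343175
Pack of socks $14.05: clothing and footwear → 4.75% → $0.667375
Tax on clothing and footwear: unrounded sum = $24.38405 → $24.38

$24.38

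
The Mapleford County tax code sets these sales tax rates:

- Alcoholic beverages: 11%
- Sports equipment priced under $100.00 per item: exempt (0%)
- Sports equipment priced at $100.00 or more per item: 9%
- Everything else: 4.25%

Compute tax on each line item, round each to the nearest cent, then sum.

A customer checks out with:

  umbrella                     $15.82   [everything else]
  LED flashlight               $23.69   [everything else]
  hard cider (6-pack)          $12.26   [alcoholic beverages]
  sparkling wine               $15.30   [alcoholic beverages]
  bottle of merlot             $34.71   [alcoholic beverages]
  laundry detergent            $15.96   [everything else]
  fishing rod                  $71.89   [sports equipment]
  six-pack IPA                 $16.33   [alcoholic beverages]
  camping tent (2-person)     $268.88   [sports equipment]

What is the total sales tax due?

$35.21

Umbrella $15.82: everything else → 4.25% → $0.67
LED flashlight $23.69: everything else → 4.25% → $1.01
Hard cider (6-pack) $12.26: alcoholic beverages → 11% → $1.35
Sparkling wine $15.30: alcoholic beverages → 11% → $1.68
Bottle of merlot $34.71: alcoholic beverages → 11% → $3.82
Laundry detergent $15.96: everything else → 4.25% → $0.68
Fishing rod $71.89: sports equipment, under $100.00 → 0% → $0.00
Six-pack IPA $16.33: alcoholic beverages → 11% → $1.80
Camping tent (2-person) $268.88: sports equipment, $100.00 or more → 9% → $24.20
Total tax = $0.67 + $1.01 + $1.35 + $1.68 + $3.82 + $0.68 + $1.80 + $24.20 = $35.21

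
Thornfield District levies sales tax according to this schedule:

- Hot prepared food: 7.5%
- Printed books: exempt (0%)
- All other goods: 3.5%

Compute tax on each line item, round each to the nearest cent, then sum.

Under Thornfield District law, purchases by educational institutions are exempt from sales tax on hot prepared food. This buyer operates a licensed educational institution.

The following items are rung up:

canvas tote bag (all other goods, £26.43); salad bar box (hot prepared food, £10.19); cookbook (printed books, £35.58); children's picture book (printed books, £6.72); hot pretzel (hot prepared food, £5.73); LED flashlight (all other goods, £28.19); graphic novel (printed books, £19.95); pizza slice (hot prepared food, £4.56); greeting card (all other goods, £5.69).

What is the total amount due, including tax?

Canvas tote bag £26.43: all other goods → 3.5% → £0.93
Salad bar box £10.19: hot prepared food, buyer-exempt → 0% → £0.00
Cookbook £35.58: printed books → 0% → £0.00
Children's picture book £6.72: printed books → 0% → £0.00
Hot pretzel £5.73: hot prepared food, buyer-exempt → 0% → £0.00
LED flashlight £28.19: all other goods → 3.5% → £0.99
Graphic novel £19.95: printed books → 0% → £0.00
Pizza slice £4.56: hot prepared food, buyer-exempt → 0% → £0.00
Greeting card £5.69: all other goods → 3.5% → £0.20
Subtotal = £143.04; tax = £2.12; total due = £145.16

£145.16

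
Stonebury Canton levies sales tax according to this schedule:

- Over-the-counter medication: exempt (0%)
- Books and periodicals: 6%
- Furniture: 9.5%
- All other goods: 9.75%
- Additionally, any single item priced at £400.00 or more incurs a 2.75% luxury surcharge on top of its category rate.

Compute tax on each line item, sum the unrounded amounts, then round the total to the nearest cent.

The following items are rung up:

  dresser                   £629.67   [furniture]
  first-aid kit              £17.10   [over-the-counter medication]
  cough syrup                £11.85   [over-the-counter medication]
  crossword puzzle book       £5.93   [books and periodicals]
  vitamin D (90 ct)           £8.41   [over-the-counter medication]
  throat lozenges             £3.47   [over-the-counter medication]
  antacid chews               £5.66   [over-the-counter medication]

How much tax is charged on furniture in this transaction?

Dresser £629.67: furniture → 9.5% + 2.75% surcharge = 12.25% → £77.134575
Tax on furniture: unrounded sum = £77.134575 → £77.13

£77.13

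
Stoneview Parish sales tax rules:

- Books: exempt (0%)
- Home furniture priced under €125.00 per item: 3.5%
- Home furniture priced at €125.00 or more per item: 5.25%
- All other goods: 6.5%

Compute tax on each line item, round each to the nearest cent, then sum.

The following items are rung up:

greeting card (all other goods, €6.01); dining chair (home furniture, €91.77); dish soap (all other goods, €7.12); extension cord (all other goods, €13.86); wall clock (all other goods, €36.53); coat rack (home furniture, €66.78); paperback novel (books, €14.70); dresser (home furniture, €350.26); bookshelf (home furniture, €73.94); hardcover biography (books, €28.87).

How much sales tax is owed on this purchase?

Greeting card €6.01: all other goods → 6.5% → €0.39
Dining chair €91.77: home furniture, under €125.00 → 3.5% → €3.21
Dish soap €7.12: all other goods → 6.5% → €0.46
Extension cord €13.86: all other goods → 6.5% → €0.90
Wall clock €36.53: all other goods → 6.5% → €2.37
Coat rack €66.78: home furniture, under €125.00 → 3.5% → €2.34
Paperback novel €14.70: books → 0% → €0.00
Dresser €350.26: home furniture, €125.00 or more → 5.25% → €18.39
Bookshelf €73.94: home furniture, under €125.00 → 3.5% → €2.59
Hardcover biography €28.87: books → 0% → €0.00
Total tax = €0.39 + €3.21 + €0.46 + €0.90 + €2.37 + €2.34 + €18.39 + €2.59 = €30.65

€30.65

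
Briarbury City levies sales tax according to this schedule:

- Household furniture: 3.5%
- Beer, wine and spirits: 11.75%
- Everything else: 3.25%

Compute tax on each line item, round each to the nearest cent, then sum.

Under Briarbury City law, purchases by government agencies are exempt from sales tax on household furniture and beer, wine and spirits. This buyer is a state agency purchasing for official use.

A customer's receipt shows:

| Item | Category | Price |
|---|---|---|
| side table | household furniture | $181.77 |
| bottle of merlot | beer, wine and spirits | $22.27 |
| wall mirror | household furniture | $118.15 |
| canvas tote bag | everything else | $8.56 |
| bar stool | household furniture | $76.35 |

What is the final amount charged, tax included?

$407.38

Side table $181.77: household furniture, buyer-exempt → 0% → $0.00
Bottle of merlot $22.27: beer, wine and spirits, buyer-exempt → 0% → $0.00
Wall mirror $118.15: household furniture, buyer-exempt → 0% → $0.00
Canvas tote bag $8.56: everything else → 3.25% → $0.28
Bar stool $76.35: household furniture, buyer-exempt → 0% → $0.00
Subtotal = $407.10; tax = $0.28; total due = $407.38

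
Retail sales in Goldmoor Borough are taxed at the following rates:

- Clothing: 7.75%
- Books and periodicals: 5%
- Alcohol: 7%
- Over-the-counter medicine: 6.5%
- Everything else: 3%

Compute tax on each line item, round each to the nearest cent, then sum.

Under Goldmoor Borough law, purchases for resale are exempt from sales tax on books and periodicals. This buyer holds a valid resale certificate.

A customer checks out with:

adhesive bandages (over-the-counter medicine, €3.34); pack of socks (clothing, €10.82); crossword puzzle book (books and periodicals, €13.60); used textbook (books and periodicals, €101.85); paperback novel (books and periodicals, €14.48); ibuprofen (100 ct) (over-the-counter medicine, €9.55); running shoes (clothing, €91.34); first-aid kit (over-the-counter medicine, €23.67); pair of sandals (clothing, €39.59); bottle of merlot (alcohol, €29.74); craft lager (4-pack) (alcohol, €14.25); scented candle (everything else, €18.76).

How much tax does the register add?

€17.01

Adhesive bandages €3.34: over-the-counter medicine → 6.5% → €0.22
Pack of socks €10.82: clothing → 7.75% → €0.84
Crossword puzzle book €13.60: books and periodicals, buyer-exempt → 0% → €0.00
Used textbook €101.85: books and periodicals, buyer-exempt → 0% → €0.00
Paperback novel €14.48: books and periodicals, buyer-exempt → 0% → €0.00
Ibuprofen (100 ct) €9.55: over-the-counter medicine → 6.5% → €0.62
Running shoes €91.34: clothing → 7.75% → €7.08
First-aid kit €23.67: over-the-counter medicine → 6.5% → €1.54
Pair of sandals €39.59: clothing → 7.75% → €3.07
Bottle of merlot €29.74: alcohol → 7% → €2.08
Craft lager (4-pack) €14.25: alcohol → 7% → €1.00
Scented candle €18.76: everything else → 3% → €0.56
Total tax = €0.22 + €0.84 + €0.62 + €7.08 + €1.54 + €3.07 + €2.08 + €1.00 + €0.56 = €17.01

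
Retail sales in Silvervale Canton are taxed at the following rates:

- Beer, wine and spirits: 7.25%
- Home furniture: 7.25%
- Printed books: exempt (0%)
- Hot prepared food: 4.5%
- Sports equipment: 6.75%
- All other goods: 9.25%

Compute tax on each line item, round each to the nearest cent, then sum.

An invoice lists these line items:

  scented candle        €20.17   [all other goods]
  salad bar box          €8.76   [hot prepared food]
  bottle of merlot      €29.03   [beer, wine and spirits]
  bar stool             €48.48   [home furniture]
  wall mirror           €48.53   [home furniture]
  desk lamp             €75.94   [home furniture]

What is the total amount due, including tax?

Scented candle €20.17: all other goods → 9.25% → €1.87
Salad bar box €8.76: hot prepared food → 4.5% → €0.39
Bottle of merlot €29.03: beer, wine and spirits → 7.25% → €2.10
Bar stool €48.48: home furniture → 7.25% → €3.51
Wall mirror €48.53: home furniture → 7.25% → €3.52
Desk lamp €75.94: home furniture → 7.25% → €5.51
Subtotal = €230.91; tax = €16.90; total due = €247.81

€247.81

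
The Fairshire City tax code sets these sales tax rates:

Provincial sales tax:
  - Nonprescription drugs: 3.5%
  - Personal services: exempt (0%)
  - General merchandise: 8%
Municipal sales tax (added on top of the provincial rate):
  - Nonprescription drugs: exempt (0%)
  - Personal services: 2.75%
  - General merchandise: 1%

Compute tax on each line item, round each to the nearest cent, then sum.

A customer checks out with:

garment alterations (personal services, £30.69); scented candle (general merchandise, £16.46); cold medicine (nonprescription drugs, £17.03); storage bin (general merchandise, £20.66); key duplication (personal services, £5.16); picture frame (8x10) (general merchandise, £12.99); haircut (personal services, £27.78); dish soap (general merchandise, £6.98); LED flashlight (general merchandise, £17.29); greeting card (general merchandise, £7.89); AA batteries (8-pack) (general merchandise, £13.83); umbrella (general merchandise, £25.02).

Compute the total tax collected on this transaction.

£13.24

Garment alterations £30.69: personal services → 0% + 2.75% municipal = 2.75% → £0.84
Scented candle £16.46: general merchandise → 8% + 1% municipal = 9% → £1.48
Cold medicine £17.03: nonprescription drugs → 3.5% + 0% municipal = 3.5% → £0.60
Storage bin £20.66: general merchandise → 8% + 1% municipal = 9% → £1.86
Key duplication £5.16: personal services → 0% + 2.75% municipal = 2.75% → £0.14
Picture frame (8x10) £12.99: general merchandise → 8% + 1% municipal = 9% → £1.17
Haircut £27.78: personal services → 0% + 2.75% municipal = 2.75% → £0.76
Dish soap £6.98: general merchandise → 8% + 1% municipal = 9% → £0.63
LED flashlight £17.29: general merchandise → 8% + 1% municipal = 9% → £1.56
Greeting card £7.89: general merchandise → 8% + 1% municipal = 9% → £0.71
AA batteries (8-pack) £13.83: general merchandise → 8% + 1% municipal = 9% → £1.24
Umbrella £25.02: general merchandise → 8% + 1% municipal = 9% → £2.25
Total tax = £0.84 + £1.48 + £0.60 + £1.86 + £0.14 + £1.17 + £0.76 + £0.63 + £1.56 + £0.71 + £1.24 + £2.25 = £13.24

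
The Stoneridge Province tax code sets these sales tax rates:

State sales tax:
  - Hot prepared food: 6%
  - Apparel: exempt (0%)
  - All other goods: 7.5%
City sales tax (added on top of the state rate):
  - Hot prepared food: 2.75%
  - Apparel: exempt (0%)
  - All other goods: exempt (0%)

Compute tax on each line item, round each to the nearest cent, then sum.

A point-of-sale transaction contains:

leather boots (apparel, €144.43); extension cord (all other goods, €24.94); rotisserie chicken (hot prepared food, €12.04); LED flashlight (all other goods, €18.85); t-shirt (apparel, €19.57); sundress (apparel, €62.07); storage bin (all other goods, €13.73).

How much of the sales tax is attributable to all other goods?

Extension cord €24.94: all other goods → 7.5% + 0% city = 7.5% → €1.87
LED flashlight €18.85: all other goods → 7.5% + 0% city = 7.5% → €1.41
Storage bin €13.73: all other goods → 7.5% + 0% city = 7.5% → €1.03
Tax on all other goods = €1.87 + €1.41 + €1.03 = €4.31

€4.31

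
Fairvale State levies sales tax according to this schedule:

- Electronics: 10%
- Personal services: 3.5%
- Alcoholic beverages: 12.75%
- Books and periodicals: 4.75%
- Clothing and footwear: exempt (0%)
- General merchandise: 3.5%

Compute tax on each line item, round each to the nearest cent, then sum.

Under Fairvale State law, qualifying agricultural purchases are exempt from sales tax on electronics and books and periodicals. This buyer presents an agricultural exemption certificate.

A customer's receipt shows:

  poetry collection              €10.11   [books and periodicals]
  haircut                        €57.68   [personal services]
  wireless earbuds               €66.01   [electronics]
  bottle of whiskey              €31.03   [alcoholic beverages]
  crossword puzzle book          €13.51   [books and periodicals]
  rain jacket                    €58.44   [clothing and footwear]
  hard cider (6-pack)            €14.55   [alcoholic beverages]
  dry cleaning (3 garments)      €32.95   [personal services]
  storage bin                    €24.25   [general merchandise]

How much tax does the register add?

Poetry collection €10.11: books and periodicals, buyer-exempt → 0% → €0.00
Haircut €57.68: personal services → 3.5% → €2.02
Wireless earbuds €66.01: electronics, buyer-exempt → 0% → €0.00
Bottle of whiskey €31.03: alcoholic beverages → 12.75% → €3.96
Crossword puzzle book €13.51: books and periodicals, buyer-exempt → 0% → €0.00
Rain jacket €58.44: clothing and footwear → 0% → €0.00
Hard cider (6-pack) €14.55: alcoholic beverages → 12.75% → €1.86
Dry cleaning (3 garments) €32.95: personal services → 3.5% → €1.15
Storage bin €24.25: general merchandise → 3.5% → €0.85
Total tax = €2.02 + €3.96 + €1.86 + €1.15 + €0.85 = €9.84

€9.84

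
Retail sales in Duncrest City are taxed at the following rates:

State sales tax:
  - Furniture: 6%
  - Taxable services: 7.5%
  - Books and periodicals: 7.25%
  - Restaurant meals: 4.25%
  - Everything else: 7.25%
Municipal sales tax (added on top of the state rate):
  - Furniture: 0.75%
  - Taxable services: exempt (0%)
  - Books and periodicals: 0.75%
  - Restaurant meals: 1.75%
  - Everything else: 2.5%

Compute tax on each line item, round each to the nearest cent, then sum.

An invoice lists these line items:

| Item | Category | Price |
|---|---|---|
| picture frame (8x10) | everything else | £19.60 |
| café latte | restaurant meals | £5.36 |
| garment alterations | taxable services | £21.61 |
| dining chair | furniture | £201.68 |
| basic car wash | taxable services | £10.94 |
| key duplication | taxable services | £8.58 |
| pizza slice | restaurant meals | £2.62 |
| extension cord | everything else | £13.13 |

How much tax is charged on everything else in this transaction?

£3.19

Picture frame (8x10) £19.60: everything else → 7.25% + 2.5% municipal = 9.75% → £1.91
Extension cord £13.13: everything else → 7.25% + 2.5% municipal = 9.75% → £1.28
Tax on everything else = £1.91 + £1.28 = £3.19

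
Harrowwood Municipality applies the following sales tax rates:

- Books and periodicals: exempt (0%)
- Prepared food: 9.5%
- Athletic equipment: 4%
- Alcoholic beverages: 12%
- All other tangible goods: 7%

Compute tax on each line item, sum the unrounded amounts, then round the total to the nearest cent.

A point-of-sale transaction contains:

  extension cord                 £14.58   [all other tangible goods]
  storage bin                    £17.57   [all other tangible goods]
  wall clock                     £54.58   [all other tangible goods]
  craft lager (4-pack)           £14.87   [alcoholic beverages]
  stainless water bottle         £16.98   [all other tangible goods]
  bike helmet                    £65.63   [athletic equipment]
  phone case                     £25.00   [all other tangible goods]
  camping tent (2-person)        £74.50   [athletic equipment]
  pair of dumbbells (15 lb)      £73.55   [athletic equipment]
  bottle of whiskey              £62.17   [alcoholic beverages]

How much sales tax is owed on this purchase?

Extension cord £14.58: all other tangible goods → 7% → £1.0206
Storage bin £17.57: all other tangible goods → 7% → £1.2299
Wall clock £54.58: all other tangible goods → 7% → £3.8206
Craft lager (4-pack) £14.87: alcoholic beverages → 12% → £1.7844
Stainless water bottle £16.98: all other tangible goods → 7% → £1.1886
Bike helmet £65.63: athletic equipment → 4% → £2.6252
Phone case £25.00: all other tangible goods → 7% → £1.75
Camping tent (2-person) £74.50: athletic equipment → 4% → £2.98
Pair of dumbbells (15 lb) £73.55: athletic equipment → 4% → £2.942
Bottle of whiskey £62.17: alcoholic beverages → 12% → £7.4604
Unrounded tax sum = £26.8017 → £26.80

£26.80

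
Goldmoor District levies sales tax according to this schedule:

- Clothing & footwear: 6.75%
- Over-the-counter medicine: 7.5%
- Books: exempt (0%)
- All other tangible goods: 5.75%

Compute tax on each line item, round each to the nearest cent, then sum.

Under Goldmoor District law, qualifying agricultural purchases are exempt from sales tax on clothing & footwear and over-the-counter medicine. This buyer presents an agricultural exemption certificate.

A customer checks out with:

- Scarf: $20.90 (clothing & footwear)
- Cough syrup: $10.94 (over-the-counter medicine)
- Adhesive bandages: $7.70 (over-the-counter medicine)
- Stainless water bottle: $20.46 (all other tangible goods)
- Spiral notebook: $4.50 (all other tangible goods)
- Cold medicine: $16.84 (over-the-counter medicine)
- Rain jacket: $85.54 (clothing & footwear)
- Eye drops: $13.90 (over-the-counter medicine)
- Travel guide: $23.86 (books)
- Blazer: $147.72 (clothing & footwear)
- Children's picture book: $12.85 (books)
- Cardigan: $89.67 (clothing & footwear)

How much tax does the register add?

$1.44

Scarf $20.90: clothing & footwear, buyer-exempt → 0% → $0.00
Cough syrup $10.94: over-the-counter medicine, buyer-exempt → 0% → $0.00
Adhesive bandages $7.70: over-the-counter medicine, buyer-exempt → 0% → $0.00
Stainless water bottle $20.46: all other tangible goods → 5.75% → $1.18
Spiral notebook $4.50: all other tangible goods → 5.75% → $0.26
Cold medicine $16.84: over-the-counter medicine, buyer-exempt → 0% → $0.00
Rain jacket $85.54: clothing & footwear, buyer-exempt → 0% → $0.00
Eye drops $13.90: over-the-counter medicine, buyer-exempt → 0% → $0.00
Travel guide $23.86: books → 0% → $0.00
Blazer $147.72: clothing & footwear, buyer-exempt → 0% → $0.00
Children's picture book $12.85: books → 0% → $0.00
Cardigan $89.67: clothing & footwear, buyer-exempt → 0% → $0.00
Total tax = $1.18 + $0.26 = $1.44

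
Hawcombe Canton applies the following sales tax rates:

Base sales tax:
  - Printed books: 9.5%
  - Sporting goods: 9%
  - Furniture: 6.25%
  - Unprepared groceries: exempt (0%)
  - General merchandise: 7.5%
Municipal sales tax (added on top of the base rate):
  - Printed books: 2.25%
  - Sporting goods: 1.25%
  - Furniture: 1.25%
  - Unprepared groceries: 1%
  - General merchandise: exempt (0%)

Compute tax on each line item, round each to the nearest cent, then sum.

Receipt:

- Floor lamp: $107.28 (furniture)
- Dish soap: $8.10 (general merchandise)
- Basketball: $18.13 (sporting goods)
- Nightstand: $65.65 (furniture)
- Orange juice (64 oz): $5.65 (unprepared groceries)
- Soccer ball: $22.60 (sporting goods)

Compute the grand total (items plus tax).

$245.23

Floor lamp $107.28: furniture → 6.25% + 1.25% municipal = 7.5% → $8.05
Dish soap $8.10: general merchandise → 7.5% + 0% municipal = 7.5% → $0.61
Basketball $18.13: sporting goods → 9% + 1.25% municipal = 10.25% → $1.86
Nightstand $65.65: furniture → 6.25% + 1.25% municipal = 7.5% → $4.92
Orange juice (64 oz) $5.65: unprepared groceries → 0% + 1% municipal = 1% → $0.06
Soccer ball $22.60: sporting goods → 9% + 1.25% municipal = 10.25% → $2.32
Subtotal = $227.41; tax = $17.82; total due = $245.23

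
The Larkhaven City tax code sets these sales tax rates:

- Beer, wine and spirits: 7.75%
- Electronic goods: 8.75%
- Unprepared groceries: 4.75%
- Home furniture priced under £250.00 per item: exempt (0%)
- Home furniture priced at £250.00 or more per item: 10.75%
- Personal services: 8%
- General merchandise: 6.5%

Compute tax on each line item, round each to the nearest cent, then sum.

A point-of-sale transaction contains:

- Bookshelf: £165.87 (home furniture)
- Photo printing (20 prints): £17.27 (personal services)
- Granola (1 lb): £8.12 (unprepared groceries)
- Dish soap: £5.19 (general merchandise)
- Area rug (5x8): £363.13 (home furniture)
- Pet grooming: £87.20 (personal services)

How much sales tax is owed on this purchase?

Bookshelf £165.87: home furniture, under £250.00 → 0% → £0.00
Photo printing (20 prints) £17.27: personal services → 8% → £1.38
Granola (1 lb) £8.12: unprepared groceries → 4.75% → £0.39
Dish soap £5.19: general merchandise → 6.5% → £0.34
Area rug (5x8) £363.13: home furniture, £250.00 or more → 10.75% → £39.04
Pet grooming £87.20: personal services → 8% → £6.98
Total tax = £1.38 + £0.39 + £0.34 + £39.04 + £6.98 = £48.13

£48.13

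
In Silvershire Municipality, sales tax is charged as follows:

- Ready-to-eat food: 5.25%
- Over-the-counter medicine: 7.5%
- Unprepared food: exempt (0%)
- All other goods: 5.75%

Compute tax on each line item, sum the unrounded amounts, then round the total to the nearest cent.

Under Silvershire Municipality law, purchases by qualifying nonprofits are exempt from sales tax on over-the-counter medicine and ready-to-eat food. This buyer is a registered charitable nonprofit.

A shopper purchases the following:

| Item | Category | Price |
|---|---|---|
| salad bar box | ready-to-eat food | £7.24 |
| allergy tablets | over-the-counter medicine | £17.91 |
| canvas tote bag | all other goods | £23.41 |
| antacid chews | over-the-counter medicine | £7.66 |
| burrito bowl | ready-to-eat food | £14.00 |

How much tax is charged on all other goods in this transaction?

Canvas tote bag £23.41: all other goods → 5.75% → £1.346075
Tax on all other goods: unrounded sum = £1.346075 → £1.35

£1.35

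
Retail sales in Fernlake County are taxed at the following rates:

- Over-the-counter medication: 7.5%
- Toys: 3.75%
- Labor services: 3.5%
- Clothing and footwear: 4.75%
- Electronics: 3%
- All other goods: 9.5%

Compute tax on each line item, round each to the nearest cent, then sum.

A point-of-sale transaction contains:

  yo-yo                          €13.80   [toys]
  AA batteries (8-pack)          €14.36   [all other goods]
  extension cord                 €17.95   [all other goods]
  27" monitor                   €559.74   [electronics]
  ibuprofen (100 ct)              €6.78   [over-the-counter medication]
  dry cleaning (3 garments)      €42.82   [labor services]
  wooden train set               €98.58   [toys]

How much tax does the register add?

Yo-yo €13.80: toys → 3.75% → €0.52
AA batteries (8-pack) €14.36: all other goods → 9.5% → €1.36
Extension cord €17.95: all other goods → 9.5% → €1.71
27" monitor €559.74: electronics → 3% → €16.79
Ibuprofen (100 ct) €6.78: over-the-counter medication → 7.5% → €0.51
Dry cleaning (3 garments) €42.82: labor services → 3.5% → €1.50
Wooden train set €98.58: toys → 3.75% → €3.70
Total tax = €0.52 + €1.36 + €1.71 + €16.79 + €0.51 + €1.50 + €3.70 = €26.09

€26.09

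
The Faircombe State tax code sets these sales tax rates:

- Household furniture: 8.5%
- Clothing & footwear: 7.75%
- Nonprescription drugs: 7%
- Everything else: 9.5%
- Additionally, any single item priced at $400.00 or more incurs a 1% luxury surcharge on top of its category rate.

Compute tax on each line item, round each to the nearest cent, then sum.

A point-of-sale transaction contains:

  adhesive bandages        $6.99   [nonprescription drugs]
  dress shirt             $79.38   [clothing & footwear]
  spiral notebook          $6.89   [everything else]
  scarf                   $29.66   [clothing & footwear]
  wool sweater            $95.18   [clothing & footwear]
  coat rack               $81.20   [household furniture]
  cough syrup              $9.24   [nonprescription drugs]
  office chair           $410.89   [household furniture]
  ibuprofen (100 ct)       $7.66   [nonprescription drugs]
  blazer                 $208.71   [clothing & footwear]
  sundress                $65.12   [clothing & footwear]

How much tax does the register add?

Adhesive bandages $6.99: nonprescription drugs → 7% → $0.49
Dress shirt $79.38: clothing & footwear → 7.75% → $6.15
Spiral notebook $6.89: everything else → 9.5% → $0.65
Scarf $29.66: clothing & footwear → 7.75% → $2.30
Wool sweater $95.18: clothing & footwear → 7.75% → $7.38
Coat rack $81.20: household furniture → 8.5% → $6.90
Cough syrup $9.24: nonprescription drugs → 7% → $0.65
Office chair $410.89: household furniture → 8.5% + 1% surcharge = 9.5% → $39.03
Ibuprofen (100 ct) $7.66: nonprescription drugs → 7% → $0.54
Blazer $208.71: clothing & footwear → 7.75% → $16.18
Sundress $65.12: clothing & footwear → 7.75% → $5.05
Total tax = $0.49 + $6.15 + $0.65 + $2.30 + $7.38 + $6.90 + $0.65 + $39.03 + $0.54 + $16.18 + $5.05 = $85.32

$85.32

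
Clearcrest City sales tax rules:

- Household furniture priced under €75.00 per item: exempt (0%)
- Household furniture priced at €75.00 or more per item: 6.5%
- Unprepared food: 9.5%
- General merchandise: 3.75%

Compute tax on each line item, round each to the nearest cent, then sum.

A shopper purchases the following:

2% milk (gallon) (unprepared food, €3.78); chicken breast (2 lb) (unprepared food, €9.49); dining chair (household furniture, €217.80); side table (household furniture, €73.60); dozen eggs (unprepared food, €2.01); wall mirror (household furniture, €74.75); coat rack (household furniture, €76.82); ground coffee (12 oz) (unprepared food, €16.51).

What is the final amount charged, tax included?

2% milk (gallon) €3.78: unprepared food → 9.5% → €0.36
Chicken breast (2 lb) €9.49: unprepared food → 9.5% → €0.90
Dining chair €217.80: household furniture, €75.00 or more → 6.5% → €14.16
Side table €73.60: household furniture, under €75.00 → 0% → €0.00
Dozen eggs €2.01: unprepared food → 9.5% → €0.19
Wall mirror €74.75: household furniture, under €75.00 → 0% → €0.00
Coat rack €76.82: household furniture, €75.00 or more → 6.5% → €4.99
Ground coffee (12 oz) €16.51: unprepared food → 9.5% → €1.57
Subtotal = €474.76; tax = €22.17; total due = €496.93

€496.93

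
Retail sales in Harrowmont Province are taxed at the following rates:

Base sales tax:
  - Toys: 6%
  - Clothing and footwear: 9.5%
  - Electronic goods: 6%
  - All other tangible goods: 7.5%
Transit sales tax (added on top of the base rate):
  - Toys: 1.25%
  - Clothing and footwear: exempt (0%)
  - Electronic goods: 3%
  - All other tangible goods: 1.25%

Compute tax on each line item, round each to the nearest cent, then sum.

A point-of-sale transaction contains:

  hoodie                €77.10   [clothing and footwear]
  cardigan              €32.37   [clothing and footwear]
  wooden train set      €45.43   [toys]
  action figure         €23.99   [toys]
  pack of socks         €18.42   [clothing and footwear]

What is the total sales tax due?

€17.18

Hoodie €77.10: clothing and footwear → 9.5% + 0% transit = 9.5% → €7.32
Cardigan €32.37: clothing and footwear → 9.5% + 0% transit = 9.5% → €3.08
Wooden train set €45.43: toys → 6% + 1.25% transit = 7.25% → €3.29
Action figure €23.99: toys → 6% + 1.25% transit = 7.25% → €1.74
Pack of socks €18.42: clothing and footwear → 9.5% + 0% transit = 9.5% → €1.75
Total tax = €7.32 + €3.08 + €3.29 + €1.74 + €1.75 = €17.18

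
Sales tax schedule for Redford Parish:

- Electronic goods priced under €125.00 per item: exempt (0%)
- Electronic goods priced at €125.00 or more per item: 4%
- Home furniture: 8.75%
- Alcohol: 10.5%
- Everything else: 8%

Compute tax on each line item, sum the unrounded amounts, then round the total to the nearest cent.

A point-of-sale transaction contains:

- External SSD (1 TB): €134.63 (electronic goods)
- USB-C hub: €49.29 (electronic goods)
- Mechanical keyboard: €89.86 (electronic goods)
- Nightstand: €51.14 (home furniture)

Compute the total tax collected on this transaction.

External SSD (1 TB) €134.63: electronic goods, €125.00 or more → 4% → €5.3852
USB-C hub €49.29: electronic goods, under €125.00 → 0% → €0.00
Mechanical keyboard €89.86: electronic goods, under €125.00 → 0% → €0.00
Nightstand €51.14: home furniture → 8.75% → €4.47475
Unrounded tax sum = €9.85995 → €9.86

€9.86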